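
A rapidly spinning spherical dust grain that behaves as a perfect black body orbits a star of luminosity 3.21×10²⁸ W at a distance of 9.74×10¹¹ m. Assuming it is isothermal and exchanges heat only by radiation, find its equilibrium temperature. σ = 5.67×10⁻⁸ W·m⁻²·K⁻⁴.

First find the stellar flux at distance d: S = L/(4πd²) = 3.21×10²⁸/(4π·(9.74×10¹¹)²) = 2693 W/m².
For an isothermal sphere, absorbed (1−a)S·πr² = emitted σ·4πr²·T⁴, so T⁴ = (1−a)S/(4σ).
T⁴ = 1.00·2693/(4·5.67×10⁻⁸) = 1.187×10¹⁰ K⁴.

T ≈ 330 K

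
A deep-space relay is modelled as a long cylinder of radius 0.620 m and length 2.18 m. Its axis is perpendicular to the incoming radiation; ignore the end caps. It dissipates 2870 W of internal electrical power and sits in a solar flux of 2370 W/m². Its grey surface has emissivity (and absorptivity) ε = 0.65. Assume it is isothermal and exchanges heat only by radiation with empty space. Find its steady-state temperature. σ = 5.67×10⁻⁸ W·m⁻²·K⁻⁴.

At steady state, absorbed solar power + internal power = radiated power.
Absorbed: α·S·A_cross = 0.65·2370·2.703 = 4164 W (cross-section 2rL).
Total input = 4164 + 2870 = 7034 W.
Radiated: εσ·A_surf·T⁴ with A_surf = 2πrL = 8.492 m².
T⁴ = 7034/(0.65·5.67×10⁻⁸·8.492) = 2.247×10¹⁰ K⁴.

T ≈ 387 K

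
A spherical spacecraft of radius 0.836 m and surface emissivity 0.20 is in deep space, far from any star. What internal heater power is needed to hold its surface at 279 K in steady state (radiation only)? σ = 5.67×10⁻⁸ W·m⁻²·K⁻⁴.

P ≈ 603 W

P = εσ·4πr²·T⁴.
4πr² = 8.783 m²; T⁴ = 6.059×10⁹ K⁴.
P = 0.20·5.67×10⁻⁸·8.783·6.059×10⁹.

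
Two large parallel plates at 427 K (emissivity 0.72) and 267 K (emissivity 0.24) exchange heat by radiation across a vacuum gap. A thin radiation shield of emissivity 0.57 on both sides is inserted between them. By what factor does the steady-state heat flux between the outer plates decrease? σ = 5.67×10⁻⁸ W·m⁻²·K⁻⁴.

Without shield: q₀ = σΔ(T⁴)/(1/ε₁+1/ε₂−1) with denominator 4.556.
With shield the two gaps are in series; the resistances add: (1/ε₁+1/ε_s−1)+(1/ε_s+1/ε₂−1) = 2.143+4.921 = 7.064.
Heat-flux ratio q₀/q = 7.064/4.556.

factor ≈ 1.55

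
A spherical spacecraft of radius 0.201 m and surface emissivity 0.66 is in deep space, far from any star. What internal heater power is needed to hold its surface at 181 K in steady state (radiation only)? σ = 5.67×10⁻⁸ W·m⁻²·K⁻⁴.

P ≈ 20.4 W

P = εσ·4πr²·T⁴.
4πr² = 0.5077 m²; T⁴ = 1.073×10⁹ K⁴.
P = 0.66·5.67×10⁻⁸·0.5077·1.073×10⁹.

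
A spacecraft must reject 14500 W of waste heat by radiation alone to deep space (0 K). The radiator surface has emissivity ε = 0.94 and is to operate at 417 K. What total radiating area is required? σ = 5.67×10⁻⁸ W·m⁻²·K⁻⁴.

P = εσA T⁴ ⇒ A = P/(εσT⁴).
T⁴ = 3.024×10¹⁰ K⁴.
A = 14500/(0.94 × 5.67×10⁻⁸ × 3.024×10¹⁰).

A ≈ 9.00 m²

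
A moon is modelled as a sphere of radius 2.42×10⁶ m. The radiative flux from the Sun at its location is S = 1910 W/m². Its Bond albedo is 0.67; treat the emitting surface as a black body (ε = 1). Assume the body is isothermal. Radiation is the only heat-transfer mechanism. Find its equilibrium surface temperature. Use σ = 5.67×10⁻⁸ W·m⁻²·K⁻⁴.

T ≈ 230 K

At equilibrium, absorbed power = emitted power.
Absorbing cross-section = πr² = 1.840×10¹³ m²; emitting surface = 4πr² = 7.359×10¹³ m² (ratio 4).
(1−a)S·A_cross = εσ·A_surf·T⁴  ⇒  T⁴ = (1−a)S/(4σ).
T⁴ = 0.330·1910/(4·5.67×10⁻⁸) = 2.779×10⁹ K⁴.
T = (2.779×10⁹)^(1/4).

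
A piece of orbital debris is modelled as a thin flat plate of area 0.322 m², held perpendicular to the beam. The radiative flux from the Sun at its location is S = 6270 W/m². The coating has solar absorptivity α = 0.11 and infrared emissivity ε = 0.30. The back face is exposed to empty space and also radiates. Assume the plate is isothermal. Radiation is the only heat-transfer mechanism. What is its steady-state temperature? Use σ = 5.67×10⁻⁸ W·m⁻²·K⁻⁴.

At equilibrium, absorbed power = emitted power.
Absorbing cross-section = A = 0.3220 m²; emitting surface = 2A = 0.6440 m² (ratio 2).
αS·A_cross = εσ·A_surf·T⁴  ⇒  T⁴ = αS/(ε·2σ).
T⁴ = 0.110·6270/(0.30·2·5.67×10⁻⁸) = 2.027×10¹⁰ K⁴.
T = (2.027×10¹⁰)^(1/4).

T ≈ 377 K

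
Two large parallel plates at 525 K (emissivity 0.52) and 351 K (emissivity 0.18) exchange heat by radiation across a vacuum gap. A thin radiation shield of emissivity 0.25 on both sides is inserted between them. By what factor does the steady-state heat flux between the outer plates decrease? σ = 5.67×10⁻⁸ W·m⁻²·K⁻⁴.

factor ≈ 2.08

Without shield: q₀ = σΔ(T⁴)/(1/ε₁+1/ε₂−1) with denominator 6.479.
With shield the two gaps are in series; the resistances add: (1/ε₁+1/ε_s−1)+(1/ε_s+1/ε₂−1) = 4.923+8.556 = 13.48.
Heat-flux ratio q₀/q = 13.48/6.479.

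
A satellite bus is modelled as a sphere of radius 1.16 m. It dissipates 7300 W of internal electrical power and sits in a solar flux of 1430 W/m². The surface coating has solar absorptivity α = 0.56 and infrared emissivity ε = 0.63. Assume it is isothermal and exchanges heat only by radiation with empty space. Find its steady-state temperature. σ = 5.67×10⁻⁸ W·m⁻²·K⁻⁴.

At steady state, absorbed solar power + internal power = radiated power.
Absorbed: α·S·A_cross = 0.56·1430·4.227 = 3385 W (cross-section πr²).
Total input = 3385 + 7300 = 10690 W.
Radiated: εσ·A_surf·T⁴ with A_surf = 4πr² = 16.91 m².
T⁴ = 10690/(0.63·5.67×10⁻⁸·16.91) = 1.769×10¹⁰ K⁴.

T ≈ 365 K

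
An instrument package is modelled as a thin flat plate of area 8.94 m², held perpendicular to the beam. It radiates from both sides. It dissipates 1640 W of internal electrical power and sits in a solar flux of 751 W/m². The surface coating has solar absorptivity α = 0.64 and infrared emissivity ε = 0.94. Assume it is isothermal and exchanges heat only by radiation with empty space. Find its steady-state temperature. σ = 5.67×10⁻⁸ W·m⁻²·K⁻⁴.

T ≈ 281 K

At steady state, absorbed solar power + internal power = radiated power.
Absorbed: α·S·A_cross = 0.64·751·8.940 = 4297 W (cross-section A).
Total input = 4297 + 1640 = 5937 W.
Radiated: εσ·A_surf·T⁴ with A_surf = 2A = 17.88 m².
T⁴ = 5937/(0.94·5.67×10⁻⁸·17.88) = 6.230×10⁹ K⁴.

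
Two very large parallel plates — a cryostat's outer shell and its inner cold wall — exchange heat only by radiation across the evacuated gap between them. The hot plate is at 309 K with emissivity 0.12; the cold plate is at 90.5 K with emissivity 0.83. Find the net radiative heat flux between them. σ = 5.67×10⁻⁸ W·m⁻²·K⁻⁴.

q ≈ 60.1 W/m²

For two infinite grey parallel plates, q = σ(T₁⁴ − T₂⁴)/(1/ε₁ + 1/ε₂ − 1).
T₁⁴ − T₂⁴ = 9.117×10⁹ − 6.708×10⁷ = 9.050×10⁹ K⁴.
1/ε₁ + 1/ε₂ − 1 = 8.333 + 1.205 − 1 = 8.538.
q = 5.67×10⁻⁸ × 9.050×10⁹ / 8.538.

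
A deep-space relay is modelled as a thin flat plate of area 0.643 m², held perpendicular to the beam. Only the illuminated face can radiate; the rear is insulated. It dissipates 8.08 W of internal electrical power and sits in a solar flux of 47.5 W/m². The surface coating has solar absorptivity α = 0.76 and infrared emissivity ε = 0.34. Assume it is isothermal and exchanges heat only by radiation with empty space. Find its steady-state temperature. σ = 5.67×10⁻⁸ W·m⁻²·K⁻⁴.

T ≈ 224 K

At steady state, absorbed solar power + internal power = radiated power.
Absorbed: α·S·A_cross = 0.76·47.5·0.6430 = 23.21 W (cross-section A).
Total input = 23.21 + 8.08 = 31.29 W.
Radiated: εσ·A_surf·T⁴ with A_surf = A = 0.6430 m².
T⁴ = 31.29/(0.34·5.67×10⁻⁸·0.6430) = 2.524×10⁹ K⁴.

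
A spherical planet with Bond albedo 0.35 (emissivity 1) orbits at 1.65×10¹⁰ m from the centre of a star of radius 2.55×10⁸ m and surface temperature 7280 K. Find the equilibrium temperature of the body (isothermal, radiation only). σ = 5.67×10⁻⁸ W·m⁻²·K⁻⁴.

The star's surface emits σT_*⁴; at distance d the flux is S = σT_*⁴(R_*/d)².
S = 5.67×10⁻⁸·(7280)⁴·(2.55×10⁸/1.65×10¹⁰)² = 38040 W/m².
For an isothermal sphere T⁴ = (1−a)S/(4σ) = 1.090×10¹¹ K⁴.

T ≈ 575 K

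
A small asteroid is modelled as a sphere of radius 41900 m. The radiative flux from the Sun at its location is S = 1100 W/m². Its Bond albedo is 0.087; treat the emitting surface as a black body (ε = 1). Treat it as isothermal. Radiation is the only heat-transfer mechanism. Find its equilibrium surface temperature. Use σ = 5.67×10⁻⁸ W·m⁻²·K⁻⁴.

At equilibrium, absorbed power = emitted power.
Absorbing cross-section = πr² = 5.515×10⁹ m²; emitting surface = 4πr² = 2.206×10¹⁰ m² (ratio 4).
(1−a)S·A_cross = εσ·A_surf·T⁴  ⇒  T⁴ = (1−a)S/(4σ).
T⁴ = 0.913·1100/(4·5.67×10⁻⁸) = 4.428×10⁹ K⁴.
T = (4.428×10⁹)^(1/4).

T ≈ 258 K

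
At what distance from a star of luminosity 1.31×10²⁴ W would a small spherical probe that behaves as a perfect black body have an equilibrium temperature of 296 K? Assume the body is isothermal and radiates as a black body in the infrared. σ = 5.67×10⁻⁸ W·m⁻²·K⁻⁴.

For an isothermal black-emitting sphere, (1−a)S·πr² = σ·4πr²·T⁴ ⇒ S = 4σT⁴/(1−a).
S = 4·5.67×10⁻⁸·(296)⁴/1.00 = 1741 W/m².
Flux falls as S = L/(4πd²), so d = √(L/(4πS)) = √(1.31×10²⁴/(4π·1741)).

d ≈ 7.74×10⁹ m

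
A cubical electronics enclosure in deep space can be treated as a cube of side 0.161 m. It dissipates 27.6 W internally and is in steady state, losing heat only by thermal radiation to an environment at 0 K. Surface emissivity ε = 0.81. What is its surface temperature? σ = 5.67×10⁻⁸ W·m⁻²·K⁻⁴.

T ≈ 249 K

Steady state: internal power = radiated power, P = εσA T⁴.
Radiating area A = 6L² = 0.1555 m².
T⁴ = P/(εσA) = 27.6/(0.81·5.67×10⁻⁸·0.1555) = 3.864×10⁹ K⁴.
T = (3.864×10⁹)^(1/4).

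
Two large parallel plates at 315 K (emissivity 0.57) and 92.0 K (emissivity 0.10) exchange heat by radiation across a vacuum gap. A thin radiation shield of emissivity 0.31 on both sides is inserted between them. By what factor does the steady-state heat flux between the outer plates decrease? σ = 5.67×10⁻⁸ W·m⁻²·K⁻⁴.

Without shield: q₀ = σΔ(T⁴)/(1/ε₁+1/ε₂−1) with denominator 10.75.
With shield the two gaps are in series; the resistances add: (1/ε₁+1/ε_s−1)+(1/ε_s+1/ε₂−1) = 3.980+12.23 = 16.21.
Heat-flux ratio q₀/q = 16.21/10.75.

factor ≈ 1.51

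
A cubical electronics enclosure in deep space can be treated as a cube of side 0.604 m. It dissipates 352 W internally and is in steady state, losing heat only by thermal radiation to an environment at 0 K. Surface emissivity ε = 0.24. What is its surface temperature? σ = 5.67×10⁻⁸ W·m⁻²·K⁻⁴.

T ≈ 330 K

Steady state: internal power = radiated power, P = εσA T⁴.
Radiating area A = 6L² = 2.189 m².
T⁴ = P/(εσA) = 352/(0.24·5.67×10⁻⁸·2.189) = 1.182×10¹⁰ K⁴.
T = (1.182×10¹⁰)^(1/4).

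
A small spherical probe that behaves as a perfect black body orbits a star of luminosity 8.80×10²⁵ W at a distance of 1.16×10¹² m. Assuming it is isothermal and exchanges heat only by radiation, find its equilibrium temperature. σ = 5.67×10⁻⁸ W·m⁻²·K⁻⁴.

First find the stellar flux at distance d: S = L/(4πd²) = 8.80×10²⁵/(4π·(1.16×10¹²)²) = 5.204 W/m².
For an isothermal sphere, absorbed (1−a)S·πr² = emitted σ·4πr²·T⁴, so T⁴ = (1−a)S/(4σ).
T⁴ = 1.00·5.204/(4·5.67×10⁻⁸) = 2.295×10⁷ K⁴.

T ≈ 69.2 K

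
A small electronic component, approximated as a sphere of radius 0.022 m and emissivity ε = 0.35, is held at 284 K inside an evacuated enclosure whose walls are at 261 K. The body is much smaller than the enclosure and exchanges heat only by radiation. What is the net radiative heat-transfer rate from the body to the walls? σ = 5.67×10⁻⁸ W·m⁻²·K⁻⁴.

P_net ≈ 0.225 W

For a small grey body in a large enclosure: P_net = εσA(T_body⁴ − T_wall⁴).
A = 4πr² = 0.006082 m²; T_body⁴ − T_wall⁴ = 6.505×10⁹ − 4.640×10⁹ = 1.865×10⁹ K⁴.
|P_net| = 0.35·5.67×10⁻⁸·0.006082·1.865×10⁹.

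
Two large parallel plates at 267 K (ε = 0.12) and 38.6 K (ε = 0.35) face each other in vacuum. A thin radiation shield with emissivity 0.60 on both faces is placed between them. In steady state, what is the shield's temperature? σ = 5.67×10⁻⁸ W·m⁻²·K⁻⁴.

In steady state the net flux on the hot side equals that on the cold side.
σ(T₁⁴−T_s⁴)/D₁ = σ(T_s⁴−T₂⁴)/D₂, with D₁ = 1/ε₁+1/ε_s−1 = 9.000, D₂ = 1/ε_s+1/ε₂−1 = 3.524.
Solve for T_s⁴: T_s⁴ = (D₂·T₁⁴ + D₁·T₂⁴)/(D₁+D₂) = 1.432×10⁹ K⁴.

T_s ≈ 195 K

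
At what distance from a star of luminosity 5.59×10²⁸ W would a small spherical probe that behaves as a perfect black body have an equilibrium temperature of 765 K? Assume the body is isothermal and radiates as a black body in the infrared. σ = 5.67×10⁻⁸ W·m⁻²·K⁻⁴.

d ≈ 2.39×10¹¹ m

For an isothermal black-emitting sphere, (1−a)S·πr² = σ·4πr²·T⁴ ⇒ S = 4σT⁴/(1−a).
S = 4·5.67×10⁻⁸·(765)⁴/1.00 = 77680 W/m².
Flux falls as S = L/(4πd²), so d = √(L/(4πS)) = √(5.59×10²⁸/(4π·77680)).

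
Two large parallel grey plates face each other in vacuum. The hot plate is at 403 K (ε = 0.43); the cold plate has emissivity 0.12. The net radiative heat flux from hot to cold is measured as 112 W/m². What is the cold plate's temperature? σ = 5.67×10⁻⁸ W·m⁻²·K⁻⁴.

q = σ(T₁⁴ − T₂⁴)/(1/ε₁ + 1/ε₂ − 1); denominator = 9.659.
T₂⁴ = T₁⁴ − q·(1/ε₁+1/ε₂−1)/σ = 2.638×10¹⁰ − 112·9.659/5.67×10⁻⁸
    = 7.297×10⁹ K⁴.

T₂ ≈ 292 K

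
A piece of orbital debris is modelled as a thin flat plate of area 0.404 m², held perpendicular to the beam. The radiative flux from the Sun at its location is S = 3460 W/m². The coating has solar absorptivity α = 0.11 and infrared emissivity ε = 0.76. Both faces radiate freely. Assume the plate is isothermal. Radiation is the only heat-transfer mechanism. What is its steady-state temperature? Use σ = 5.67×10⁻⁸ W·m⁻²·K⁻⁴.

T ≈ 258 K

At equilibrium, absorbed power = emitted power.
Absorbing cross-section = A = 0.4040 m²; emitting surface = 2A = 0.8080 m² (ratio 2).
αS·A_cross = εσ·A_surf·T⁴  ⇒  T⁴ = αS/(ε·2σ).
T⁴ = 0.110·3460/(0.76·2·5.67×10⁻⁸) = 4.416×10⁹ K⁴.
T = (4.416×10⁹)^(1/4).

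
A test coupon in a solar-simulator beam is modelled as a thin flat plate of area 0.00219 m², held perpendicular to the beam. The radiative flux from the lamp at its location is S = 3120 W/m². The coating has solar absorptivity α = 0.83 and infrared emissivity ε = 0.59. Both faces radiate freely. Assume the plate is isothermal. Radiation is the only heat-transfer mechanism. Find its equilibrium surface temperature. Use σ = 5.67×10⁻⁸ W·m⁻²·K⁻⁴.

T ≈ 444 K

At equilibrium, absorbed power = emitted power.
Absorbing cross-section = A = 0.002190 m²; emitting surface = 2A = 0.004380 m² (ratio 2).
αS·A_cross = εσ·A_surf·T⁴  ⇒  T⁴ = αS/(ε·2σ).
T⁴ = 0.830·3120/(0.59·2·5.67×10⁻⁸) = 3.871×10¹⁰ K⁴.
T = (3.871×10¹⁰)^(1/4).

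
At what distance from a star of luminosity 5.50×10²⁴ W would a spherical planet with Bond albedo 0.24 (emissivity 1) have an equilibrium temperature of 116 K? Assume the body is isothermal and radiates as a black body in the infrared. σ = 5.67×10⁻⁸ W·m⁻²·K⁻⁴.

d ≈ 9.00×10¹⁰ m

For an isothermal black-emitting sphere, (1−a)S·πr² = σ·4πr²·T⁴ ⇒ S = 4σT⁴/(1−a).
S = 4·5.67×10⁻⁸·(116)⁴/0.760 = 54.03 W/m².
Flux falls as S = L/(4πd²), so d = √(L/(4πS)) = √(5.50×10²⁴/(4π·54.03)).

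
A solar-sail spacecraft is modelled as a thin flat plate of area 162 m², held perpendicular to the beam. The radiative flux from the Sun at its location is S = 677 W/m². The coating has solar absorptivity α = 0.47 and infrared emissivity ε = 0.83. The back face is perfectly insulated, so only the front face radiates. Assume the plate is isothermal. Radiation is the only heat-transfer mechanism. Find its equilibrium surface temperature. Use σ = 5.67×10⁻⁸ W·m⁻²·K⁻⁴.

At equilibrium, absorbed power = emitted power.
Absorbing cross-section = A = 162.0 m²; emitting surface = A = 162.0 m² (ratio 1).
αS·A_cross = εσ·A_surf·T⁴  ⇒  T⁴ = αS/(ε·1σ).
T⁴ = 0.470·677/(0.83·1·5.67×10⁻⁸) = 6.761×10⁹ K⁴.
T = (6.761×10⁹)^(1/4).

T ≈ 287 K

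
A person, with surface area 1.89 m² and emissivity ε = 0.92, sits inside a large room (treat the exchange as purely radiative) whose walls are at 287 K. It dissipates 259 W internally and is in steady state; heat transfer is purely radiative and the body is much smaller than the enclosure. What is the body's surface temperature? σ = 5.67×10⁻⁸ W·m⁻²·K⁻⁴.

T ≈ 311 K

For a small grey body in a large enclosure, net radiated power = εσA(T⁴ − T_w⁴).
Steady state: P = εσA(T⁴ − T_w⁴) with A = 1.89 m².
T⁴ = P/(εσA) + T_w⁴ = 259/(0.92·5.67×10⁻⁸·1.890) + (287)⁴
    = 2.627×10⁹ + 6.785×10⁹ = 9.412×10⁹ K⁴.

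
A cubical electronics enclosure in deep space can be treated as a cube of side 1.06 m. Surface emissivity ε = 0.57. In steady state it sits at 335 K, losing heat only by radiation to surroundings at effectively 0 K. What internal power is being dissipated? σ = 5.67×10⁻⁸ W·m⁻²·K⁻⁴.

Steady state: P = εσA T⁴.
A = 6L² = 6.742 m²; T⁴ = (335)⁴ = 1.259×10¹⁰ K⁴.
P = 0.57 × 5.67×10⁻⁸ × 6.742 × 1.259×10¹⁰.

P ≈ 2740 W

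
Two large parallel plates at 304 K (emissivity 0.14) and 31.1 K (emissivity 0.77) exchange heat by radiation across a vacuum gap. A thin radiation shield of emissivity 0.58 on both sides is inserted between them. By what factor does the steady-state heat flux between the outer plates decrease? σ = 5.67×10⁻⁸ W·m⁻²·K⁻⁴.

Without shield: q₀ = σΔ(T⁴)/(1/ε₁+1/ε₂−1) with denominator 7.442.
With shield the two gaps are in series; the resistances add: (1/ε₁+1/ε_s−1)+(1/ε_s+1/ε₂−1) = 7.867+2.023 = 9.890.
Heat-flux ratio q₀/q = 9.890/7.442.

factor ≈ 1.33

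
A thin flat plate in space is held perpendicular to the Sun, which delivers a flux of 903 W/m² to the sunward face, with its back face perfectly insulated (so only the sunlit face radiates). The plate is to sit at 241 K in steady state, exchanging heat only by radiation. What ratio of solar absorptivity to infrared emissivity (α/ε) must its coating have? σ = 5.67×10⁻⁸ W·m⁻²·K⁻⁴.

Balance: αS·A = εσ·1A·T⁴ ⇒ α/ε = σT⁴/S.
α/ε = 5.67×10⁻⁸·(241)⁴/903 = 5.67×10⁻⁸·3.373×10⁹/903.

α/ε ≈ 0.212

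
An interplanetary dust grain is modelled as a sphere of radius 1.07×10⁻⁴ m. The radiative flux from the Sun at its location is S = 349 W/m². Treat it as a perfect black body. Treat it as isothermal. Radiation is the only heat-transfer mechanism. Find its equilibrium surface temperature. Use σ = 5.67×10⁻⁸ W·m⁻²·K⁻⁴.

At equilibrium, absorbed power = emitted power.
Absorbing cross-section = πr² = 3.597×10⁻⁸ m²; emitting surface = 4πr² = 1.439×10⁻⁷ m² (ratio 4).
S·A_cross = εσ·A_surf·T⁴  ⇒  T⁴ = S/(4σ).
T⁴ = 1.00·349/(4·5.67×10⁻⁸) = 1.539×10⁹ K⁴.
T = (1.539×10⁹)^(1/4).

T ≈ 198 K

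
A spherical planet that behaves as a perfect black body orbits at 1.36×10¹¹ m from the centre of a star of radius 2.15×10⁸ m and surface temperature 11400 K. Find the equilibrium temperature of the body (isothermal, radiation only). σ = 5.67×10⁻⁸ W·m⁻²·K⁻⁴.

T ≈ 321 K

The star's surface emits σT_*⁴; at distance d the flux is S = σT_*⁴(R_*/d)².
S = 5.67×10⁻⁸·(11400)⁴·(2.15×10⁸/1.36×10¹¹)² = 2393 W/m².
For an isothermal sphere T⁴ = (1−a)S/(4σ) = 1.055×10¹⁰ K⁴.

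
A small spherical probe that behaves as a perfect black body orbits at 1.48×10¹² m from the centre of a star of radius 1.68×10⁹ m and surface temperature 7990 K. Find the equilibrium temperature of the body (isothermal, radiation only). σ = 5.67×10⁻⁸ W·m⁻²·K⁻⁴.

The star's surface emits σT_*⁴; at distance d the flux is S = σT_*⁴(R_*/d)².
S = 5.67×10⁻⁸·(7990)⁴·(1.68×10⁹/1.48×10¹²)² = 297.8 W/m².
For an isothermal sphere T⁴ = (1−a)S/(4σ) = 1.313×10⁹ K⁴.

T ≈ 190 K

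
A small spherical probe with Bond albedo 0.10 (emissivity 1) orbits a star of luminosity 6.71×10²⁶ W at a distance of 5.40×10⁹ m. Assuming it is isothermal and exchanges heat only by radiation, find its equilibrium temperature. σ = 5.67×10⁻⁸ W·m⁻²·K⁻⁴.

First find the stellar flux at distance d: S = L/(4πd²) = 6.71×10²⁶/(4π·(5.40×10⁹)²) = 1.831×10⁶ W/m².
For an isothermal sphere, absorbed (1−a)S·πr² = emitted σ·4πr²·T⁴, so T⁴ = (1−a)S/(4σ).
T⁴ = 0.900·1.831×10⁶/(4·5.67×10⁻⁸) = 7.266×10¹² K⁴.

T ≈ 1640 K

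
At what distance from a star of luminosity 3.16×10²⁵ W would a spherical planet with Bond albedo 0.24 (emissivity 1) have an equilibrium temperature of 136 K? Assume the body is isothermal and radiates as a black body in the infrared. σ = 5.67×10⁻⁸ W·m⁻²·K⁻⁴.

d ≈ 1.57×10¹¹ m

For an isothermal black-emitting sphere, (1−a)S·πr² = σ·4πr²·T⁴ ⇒ S = 4σT⁴/(1−a).
S = 4·5.67×10⁻⁸·(136)⁴/0.760 = 102.1 W/m².
Flux falls as S = L/(4πd²), so d = √(L/(4πS)) = √(3.16×10²⁵/(4π·102.1)).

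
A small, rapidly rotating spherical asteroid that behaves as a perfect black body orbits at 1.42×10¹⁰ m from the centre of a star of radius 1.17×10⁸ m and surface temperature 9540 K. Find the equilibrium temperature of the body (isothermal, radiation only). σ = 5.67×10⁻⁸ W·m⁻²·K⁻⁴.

T ≈ 612 K

The star's surface emits σT_*⁴; at distance d the flux is S = σT_*⁴(R_*/d)².
S = 5.67×10⁻⁸·(9540)⁴·(1.17×10⁸/1.42×10¹⁰)² = 31880 W/m².
For an isothermal sphere T⁴ = (1−a)S/(4σ) = 1.406×10¹¹ K⁴.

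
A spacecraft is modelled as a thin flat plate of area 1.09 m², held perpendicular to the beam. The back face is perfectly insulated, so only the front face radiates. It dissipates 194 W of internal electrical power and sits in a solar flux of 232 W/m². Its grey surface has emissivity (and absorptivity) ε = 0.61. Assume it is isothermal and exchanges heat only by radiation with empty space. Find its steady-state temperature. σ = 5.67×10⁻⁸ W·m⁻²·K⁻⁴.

At steady state, absorbed solar power + internal power = radiated power.
Absorbed: α·S·A_cross = 0.61·232·1.090 = 154.3 W (cross-section A).
Total input = 154.3 + 194 = 348.3 W.
Radiated: εσ·A_surf·T⁴ with A_surf = A = 1.090 m².
T⁴ = 348.3/(0.61·5.67×10⁻⁸·1.090) = 9.238×10⁹ K⁴.

T ≈ 310 K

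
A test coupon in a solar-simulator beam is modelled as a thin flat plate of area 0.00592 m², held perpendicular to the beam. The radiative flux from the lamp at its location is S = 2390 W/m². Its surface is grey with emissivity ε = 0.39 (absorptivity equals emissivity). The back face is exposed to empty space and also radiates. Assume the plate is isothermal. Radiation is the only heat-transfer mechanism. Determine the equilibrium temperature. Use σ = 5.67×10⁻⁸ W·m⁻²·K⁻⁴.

T ≈ 381 K

At equilibrium, absorbed power = emitted power.
Absorbing cross-section = A = 0.005920 m²; emitting surface = 2A = 0.01184 m² (ratio 2).
εS·A_cross = εσ·A_surf·T⁴  ⇒  T⁴ = S/(2σ)   (ε cancels).
T⁴ = 2390/(2·5.67×10⁻⁸) = 2.108×10¹⁰ K⁴.
T = (2.108×10¹⁰)^(1/4).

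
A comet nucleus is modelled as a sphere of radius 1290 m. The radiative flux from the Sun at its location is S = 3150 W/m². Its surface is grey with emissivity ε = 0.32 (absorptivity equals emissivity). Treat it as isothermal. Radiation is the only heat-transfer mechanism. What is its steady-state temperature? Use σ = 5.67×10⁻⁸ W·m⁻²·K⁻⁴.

At equilibrium, absorbed power = emitted power.
Absorbing cross-section = πr² = 5.228×10⁶ m²; emitting surface = 4πr² = 2.091×10⁷ m² (ratio 4).
εS·A_cross = εσ·A_surf·T⁴  ⇒  T⁴ = S/(4σ)   (ε cancels).
T⁴ = 3150/(4·5.67×10⁻⁸) = 1.389×10¹⁰ K⁴.
T = (1.389×10¹⁰)^(1/4).

T ≈ 343 K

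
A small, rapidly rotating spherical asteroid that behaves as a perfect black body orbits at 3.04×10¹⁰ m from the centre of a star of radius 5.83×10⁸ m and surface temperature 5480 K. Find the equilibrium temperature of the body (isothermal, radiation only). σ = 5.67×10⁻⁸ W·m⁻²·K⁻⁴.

The star's surface emits σT_*⁴; at distance d the flux is S = σT_*⁴(R_*/d)².
S = 5.67×10⁻⁸·(5480)⁴·(5.83×10⁸/3.04×10¹⁰)² = 18810 W/m².
For an isothermal sphere T⁴ = (1−a)S/(4σ) = 8.292×10¹⁰ K⁴.

T ≈ 537 K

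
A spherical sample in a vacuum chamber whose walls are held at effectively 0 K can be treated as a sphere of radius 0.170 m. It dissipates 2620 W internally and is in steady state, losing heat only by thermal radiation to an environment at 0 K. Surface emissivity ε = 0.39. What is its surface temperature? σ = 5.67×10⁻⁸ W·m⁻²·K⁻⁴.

Steady state: internal power = radiated power, P = εσA T⁴.
Radiating area A = 4πr² = 0.3632 m².
T⁴ = P/(εσA) = 2620/(0.39·5.67×10⁻⁸·0.3632) = 3.262×10¹¹ K⁴.
T = (3.262×10¹¹)^(1/4).

T ≈ 756 K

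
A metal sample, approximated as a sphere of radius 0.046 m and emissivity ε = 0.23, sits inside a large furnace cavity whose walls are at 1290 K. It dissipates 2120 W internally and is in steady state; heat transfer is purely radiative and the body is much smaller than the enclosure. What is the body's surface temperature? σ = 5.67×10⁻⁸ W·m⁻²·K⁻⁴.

For a small grey body in a large enclosure, net radiated power = εσA(T⁴ − T_w⁴).
Steady state: P = εσA(T⁴ − T_w⁴) with A = 4πr² = 0.02659 m².
T⁴ = P/(εσA) + T_w⁴ = 2120/(0.23·5.67×10⁻⁸·0.02659) + (1290)⁴
    = 6.114×10¹² + 2.769×10¹² = 8.883×10¹² K⁴.

T ≈ 1730 K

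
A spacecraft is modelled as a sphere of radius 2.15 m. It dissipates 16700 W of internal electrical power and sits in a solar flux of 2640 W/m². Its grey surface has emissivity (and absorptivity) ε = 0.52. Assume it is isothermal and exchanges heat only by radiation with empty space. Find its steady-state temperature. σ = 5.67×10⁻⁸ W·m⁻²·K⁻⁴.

At steady state, absorbed solar power + internal power = radiated power.
Absorbed: α·S·A_cross = 0.52·2640·14.52 = 19940 W (cross-section πr²).
Total input = 19940 + 16700 = 36640 W.
Radiated: εσ·A_surf·T⁴ with A_surf = 4πr² = 58.09 m².
T⁴ = 36640/(0.52·5.67×10⁻⁸·58.09) = 2.139×10¹⁰ K⁴.

T ≈ 382 K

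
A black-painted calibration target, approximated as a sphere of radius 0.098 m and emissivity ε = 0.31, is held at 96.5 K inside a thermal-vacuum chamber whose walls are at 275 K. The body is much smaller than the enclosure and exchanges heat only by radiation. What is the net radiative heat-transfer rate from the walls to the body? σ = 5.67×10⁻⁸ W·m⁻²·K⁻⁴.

P_net ≈ 11.9 W

For a small grey body in a large enclosure: P_net = εσA(T_body⁴ − T_wall⁴).
A = 4πr² = 0.1207 m²; T_body⁴ − T_wall⁴ = 8.672×10⁷ − 5.719×10⁹ = -5.632×10⁹ K⁴.
|P_net| = 0.31·5.67×10⁻⁸·0.1207·5.632×10⁹.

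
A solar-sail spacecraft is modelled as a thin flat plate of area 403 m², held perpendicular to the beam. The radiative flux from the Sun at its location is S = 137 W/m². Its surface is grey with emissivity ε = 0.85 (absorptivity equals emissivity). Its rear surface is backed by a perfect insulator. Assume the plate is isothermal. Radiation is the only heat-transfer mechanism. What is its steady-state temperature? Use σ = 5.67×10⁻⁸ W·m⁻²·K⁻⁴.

T ≈ 222 K

At equilibrium, absorbed power = emitted power.
Absorbing cross-section = A = 403.0 m²; emitting surface = A = 403.0 m² (ratio 1).
εS·A_cross = εσ·A_surf·T⁴  ⇒  T⁴ = S/(1σ)   (ε cancels).
T⁴ = 137/(1·5.67×10⁻⁸) = 2.416×10⁹ K⁴.
T = (2.416×10⁹)^(1/4).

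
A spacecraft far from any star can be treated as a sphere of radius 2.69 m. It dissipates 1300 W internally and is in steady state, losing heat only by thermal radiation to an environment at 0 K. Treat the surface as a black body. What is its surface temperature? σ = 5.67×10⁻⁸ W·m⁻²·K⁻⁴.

T ≈ 126 K

Steady state: internal power = radiated power, P = εσA T⁴.
Radiating area A = 4πr² = 90.93 m².
T⁴ = P/(εσA) = 1300/(1.0·5.67×10⁻⁸·90.93) = 2.521×10⁸ K⁴.
T = (2.521×10⁸)^(1/4).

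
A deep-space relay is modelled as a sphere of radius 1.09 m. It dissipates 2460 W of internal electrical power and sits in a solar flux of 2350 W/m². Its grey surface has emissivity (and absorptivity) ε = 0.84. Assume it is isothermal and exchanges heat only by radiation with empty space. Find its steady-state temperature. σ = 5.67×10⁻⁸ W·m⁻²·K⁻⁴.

T ≈ 343 K

At steady state, absorbed solar power + internal power = radiated power.
Absorbed: α·S·A_cross = 0.84·2350·3.733 = 7368 W (cross-section πr²).
Total input = 7368 + 2460 = 9828 W.
Radiated: εσ·A_surf·T⁴ with A_surf = 4πr² = 14.93 m².
T⁴ = 9828/(0.84·5.67×10⁻⁸·14.93) = 1.382×10¹⁰ K⁴.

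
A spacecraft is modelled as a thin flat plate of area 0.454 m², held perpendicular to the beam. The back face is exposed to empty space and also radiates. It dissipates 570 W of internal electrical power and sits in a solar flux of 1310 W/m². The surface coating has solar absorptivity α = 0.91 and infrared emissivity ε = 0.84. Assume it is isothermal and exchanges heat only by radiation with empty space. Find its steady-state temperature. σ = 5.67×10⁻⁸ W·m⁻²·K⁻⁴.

T ≈ 400 K

At steady state, absorbed solar power + internal power = radiated power.
Absorbed: α·S·A_cross = 0.91·1310·0.4540 = 541.2 W (cross-section A).
Total input = 541.2 + 570 = 1111 W.
Radiated: εσ·A_surf·T⁴ with A_surf = 2A = 0.9080 m².
T⁴ = 1111/(0.84·5.67×10⁻⁸·0.9080) = 2.570×10¹⁰ K⁴.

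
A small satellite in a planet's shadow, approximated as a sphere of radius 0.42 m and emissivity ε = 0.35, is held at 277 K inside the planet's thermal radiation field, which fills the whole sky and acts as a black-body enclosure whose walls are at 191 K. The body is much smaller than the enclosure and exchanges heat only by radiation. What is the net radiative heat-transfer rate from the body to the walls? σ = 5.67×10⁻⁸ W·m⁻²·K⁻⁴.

P_net ≈ 200 W

For a small grey body in a large enclosure: P_net = εσA(T_body⁴ − T_wall⁴).
A = 4πr² = 2.217 m²; T_body⁴ − T_wall⁴ = 5.887×10⁹ − 1.331×10⁹ = 4.556×10⁹ K⁴.
|P_net| = 0.35·5.67×10⁻⁸·2.217·4.556×10⁹.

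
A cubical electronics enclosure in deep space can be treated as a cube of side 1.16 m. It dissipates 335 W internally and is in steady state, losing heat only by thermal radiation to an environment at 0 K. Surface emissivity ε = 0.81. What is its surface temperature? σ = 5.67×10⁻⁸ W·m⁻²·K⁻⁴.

Steady state: internal power = radiated power, P = εσA T⁴.
Radiating area A = 6L² = 8.074 m².
T⁴ = P/(εσA) = 335/(0.81·5.67×10⁻⁸·8.074) = 9.035×10⁸ K⁴.
T = (9.035×10⁸)^(1/4).

T ≈ 173 K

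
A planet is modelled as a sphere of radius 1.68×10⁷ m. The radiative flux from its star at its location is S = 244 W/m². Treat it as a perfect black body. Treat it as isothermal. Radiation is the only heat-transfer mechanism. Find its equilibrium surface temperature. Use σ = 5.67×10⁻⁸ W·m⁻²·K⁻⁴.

T ≈ 181 K

At equilibrium, absorbed power = emitted power.
Absorbing cross-section = πr² = 8.867×10¹⁴ m²; emitting surface = 4πr² = 3.547×10¹⁵ m² (ratio 4).
S·A_cross = εσ·A_surf·T⁴  ⇒  T⁴ = S/(4σ).
T⁴ = 1.00·244/(4·5.67×10⁻⁸) = 1.076×10⁹ K⁴.
T = (1.076×10⁹)^(1/4).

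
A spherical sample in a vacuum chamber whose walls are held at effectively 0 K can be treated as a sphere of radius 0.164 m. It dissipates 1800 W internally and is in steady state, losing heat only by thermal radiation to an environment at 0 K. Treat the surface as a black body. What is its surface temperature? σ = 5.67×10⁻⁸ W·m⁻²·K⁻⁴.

T ≈ 554 K

Steady state: internal power = radiated power, P = εσA T⁴.
Radiating area A = 4πr² = 0.3380 m².
T⁴ = P/(εσA) = 1800/(1.0·5.67×10⁻⁸·0.3380) = 9.393×10¹⁰ K⁴.
T = (9.393×10¹⁰)^(1/4).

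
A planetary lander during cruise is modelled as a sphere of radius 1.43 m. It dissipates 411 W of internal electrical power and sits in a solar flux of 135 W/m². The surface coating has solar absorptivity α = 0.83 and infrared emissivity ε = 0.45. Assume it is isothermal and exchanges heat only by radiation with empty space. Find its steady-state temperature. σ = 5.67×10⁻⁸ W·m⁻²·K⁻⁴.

At steady state, absorbed solar power + internal power = radiated power.
Absorbed: α·S·A_cross = 0.83·135·6.424 = 719.8 W (cross-section πr²).
Total input = 719.8 + 411 = 1131 W.
Radiated: εσ·A_surf·T⁴ with A_surf = 4πr² = 25.70 m².
T⁴ = 1131/(0.45·5.67×10⁻⁸·25.70) = 1.725×10⁹ K⁴.

T ≈ 204 K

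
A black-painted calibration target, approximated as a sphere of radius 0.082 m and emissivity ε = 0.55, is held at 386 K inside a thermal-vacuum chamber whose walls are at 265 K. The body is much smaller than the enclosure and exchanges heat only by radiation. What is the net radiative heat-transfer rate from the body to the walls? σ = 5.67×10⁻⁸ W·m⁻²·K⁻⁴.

For a small grey body in a large enclosure: P_net = εσA(T_body⁴ − T_wall⁴).
A = 4πr² = 0.08450 m²; T_body⁴ − T_wall⁴ = 2.220×10¹⁰ − 4.932×10⁹ = 1.727×10¹⁰ K⁴.
|P_net| = 0.55·5.67×10⁻⁸·0.08450·1.727×10¹⁰.

P_net ≈ 45.5 W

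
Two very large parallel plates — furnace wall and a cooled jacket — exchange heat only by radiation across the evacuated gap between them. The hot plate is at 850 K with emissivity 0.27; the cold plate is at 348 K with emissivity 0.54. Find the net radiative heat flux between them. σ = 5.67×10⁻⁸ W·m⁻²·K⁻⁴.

q ≈ 6310 W/m²

For two infinite grey parallel plates, q = σ(T₁⁴ − T₂⁴)/(1/ε₁ + 1/ε₂ − 1).
T₁⁴ − T₂⁴ = 5.220×10¹¹ − 1.467×10¹⁰ = 5.073×10¹¹ K⁴.
1/ε₁ + 1/ε₂ − 1 = 3.704 + 1.852 − 1 = 4.556.
q = 5.67×10⁻⁸ × 5.073×10¹¹ / 4.556.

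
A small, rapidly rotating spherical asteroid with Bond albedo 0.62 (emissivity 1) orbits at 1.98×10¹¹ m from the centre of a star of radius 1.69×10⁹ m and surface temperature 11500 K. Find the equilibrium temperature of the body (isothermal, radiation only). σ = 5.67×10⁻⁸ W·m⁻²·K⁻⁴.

T ≈ 590 K

The star's surface emits σT_*⁴; at distance d the flux is S = σT_*⁴(R_*/d)².
S = 5.67×10⁻⁸·(11500)⁴·(1.69×10⁹/1.98×10¹¹)² = 72250 W/m².
For an isothermal sphere T⁴ = (1−a)S/(4σ) = 1.210×10¹¹ K⁴.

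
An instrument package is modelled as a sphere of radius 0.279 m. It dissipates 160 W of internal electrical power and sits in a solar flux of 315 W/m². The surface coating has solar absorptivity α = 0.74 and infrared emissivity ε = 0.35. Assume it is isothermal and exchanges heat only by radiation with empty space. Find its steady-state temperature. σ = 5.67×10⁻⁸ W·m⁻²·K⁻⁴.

T ≈ 325 K

At steady state, absorbed solar power + internal power = radiated power.
Absorbed: α·S·A_cross = 0.74·315·0.2445 = 57.00 W (cross-section πr²).
Total input = 57.00 + 160 = 217.0 W.
Radiated: εσ·A_surf·T⁴ with A_surf = 4πr² = 0.9782 m².
T⁴ = 217.0/(0.35·5.67×10⁻⁸·0.9782) = 1.118×10¹⁰ K⁴.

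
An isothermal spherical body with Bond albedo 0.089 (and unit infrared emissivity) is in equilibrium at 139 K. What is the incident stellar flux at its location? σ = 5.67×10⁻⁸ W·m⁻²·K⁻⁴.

(1−a)S·πr² = σ·4πr²·T⁴ ⇒ S = 4σT⁴/(1−a).
S = 4·5.67×10⁻⁸·3.733×10⁸/0.911.

S ≈ 92.9 W/m²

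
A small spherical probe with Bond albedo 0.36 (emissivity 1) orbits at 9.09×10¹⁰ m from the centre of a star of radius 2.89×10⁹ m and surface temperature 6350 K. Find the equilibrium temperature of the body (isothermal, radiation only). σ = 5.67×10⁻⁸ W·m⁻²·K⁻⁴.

The star's surface emits σT_*⁴; at distance d the flux is S = σT_*⁴(R_*/d)².
S = 5.67×10⁻⁸·(6350)⁴·(2.89×10⁹/9.09×10¹⁰)² = 93180 W/m².
For an isothermal sphere T⁴ = (1−a)S/(4σ) = 2.630×10¹¹ K⁴.

T ≈ 716 K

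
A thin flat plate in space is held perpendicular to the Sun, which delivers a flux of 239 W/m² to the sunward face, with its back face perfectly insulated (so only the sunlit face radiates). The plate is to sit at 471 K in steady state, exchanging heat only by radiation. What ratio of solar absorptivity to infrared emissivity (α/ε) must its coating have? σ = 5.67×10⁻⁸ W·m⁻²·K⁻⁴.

α/ε ≈ 11.7

Balance: αS·A = εσ·1A·T⁴ ⇒ α/ε = σT⁴/S.
α/ε = 5.67×10⁻⁸·(471)⁴/239 = 5.67×10⁻⁸·4.921×10¹⁰/239.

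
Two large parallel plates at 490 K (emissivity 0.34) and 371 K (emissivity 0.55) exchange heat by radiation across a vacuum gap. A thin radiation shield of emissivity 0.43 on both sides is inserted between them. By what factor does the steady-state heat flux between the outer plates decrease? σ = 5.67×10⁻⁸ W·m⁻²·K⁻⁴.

Without shield: q₀ = σΔ(T⁴)/(1/ε₁+1/ε₂−1) with denominator 3.759.
With shield the two gaps are in series; the resistances add: (1/ε₁+1/ε_s−1)+(1/ε_s+1/ε₂−1) = 4.267+3.144 = 7.411.
Heat-flux ratio q₀/q = 7.411/3.759.

factor ≈ 1.97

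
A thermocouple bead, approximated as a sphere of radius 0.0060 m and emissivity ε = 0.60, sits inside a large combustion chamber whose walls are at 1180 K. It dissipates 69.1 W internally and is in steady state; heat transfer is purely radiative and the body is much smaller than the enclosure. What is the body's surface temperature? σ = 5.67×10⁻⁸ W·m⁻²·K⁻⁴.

T ≈ 1590 K

For a small grey body in a large enclosure, net radiated power = εσA(T⁴ − T_w⁴).
Steady state: P = εσA(T⁴ − T_w⁴) with A = 4πr² = 4.524×10⁻⁴ m².
T⁴ = P/(εσA) + T_w⁴ = 69.1/(0.60·5.67×10⁻⁸·4.524×10⁻⁴) + (1180)⁴
    = 4.490×10¹² + 1.939×10¹² = 6.429×10¹² K⁴.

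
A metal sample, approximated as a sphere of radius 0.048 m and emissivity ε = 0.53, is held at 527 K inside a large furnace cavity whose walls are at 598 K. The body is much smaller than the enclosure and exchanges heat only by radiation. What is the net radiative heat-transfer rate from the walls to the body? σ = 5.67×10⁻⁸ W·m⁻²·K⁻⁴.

P_net ≈ 44.2 W

For a small grey body in a large enclosure: P_net = εσA(T_body⁴ − T_wall⁴).
A = 4πr² = 0.02895 m²; T_body⁴ − T_wall⁴ = 7.713×10¹⁰ − 1.279×10¹¹ = -5.075×10¹⁰ K⁴.
|P_net| = 0.53·5.67×10⁻⁸·0.02895·5.075×10¹⁰.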